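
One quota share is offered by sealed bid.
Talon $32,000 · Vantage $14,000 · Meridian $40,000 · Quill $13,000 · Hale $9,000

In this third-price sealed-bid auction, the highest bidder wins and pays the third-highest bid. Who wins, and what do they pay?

Bids ranked: 40,000 (Meridian) > 32,000 (Talon) > 14,000 (Vantage) > 13,000 (Quill) > 9,000 (Hale)
Meridian wins; payment is bid #3 in the ranking = $14,000.

Meridian pays $14,000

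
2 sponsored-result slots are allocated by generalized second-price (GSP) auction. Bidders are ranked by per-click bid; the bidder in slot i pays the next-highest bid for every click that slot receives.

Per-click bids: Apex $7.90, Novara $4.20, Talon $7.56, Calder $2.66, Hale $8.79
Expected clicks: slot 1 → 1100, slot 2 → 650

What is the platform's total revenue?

Total revenue: $13604.00

Per-click bids in order: $8.79 (Hale) > $7.90 (Apex) > $7.56 (Talon) > …
Slot 1: Hale pays $7.90 × 1100 = $8690.00
Slot 2: Apex pays $7.56 × 650 = $4914.00
Total = $13604.00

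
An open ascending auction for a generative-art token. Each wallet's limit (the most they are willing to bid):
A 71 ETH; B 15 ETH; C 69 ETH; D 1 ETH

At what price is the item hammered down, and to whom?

Limits in order: 71 (A) > 69 (C) > 15 (B) > 1 (D)
Bidding ends when C exits at 69 ETH; A takes it.

A wins at 69 ETH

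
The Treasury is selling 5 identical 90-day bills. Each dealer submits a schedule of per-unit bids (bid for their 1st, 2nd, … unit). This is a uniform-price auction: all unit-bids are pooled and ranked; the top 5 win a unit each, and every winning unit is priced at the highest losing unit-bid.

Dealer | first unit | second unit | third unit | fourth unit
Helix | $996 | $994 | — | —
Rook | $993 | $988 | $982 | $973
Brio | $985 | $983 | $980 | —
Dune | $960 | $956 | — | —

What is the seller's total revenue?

Total revenue: $4,915

Merging the schedules and taking the best 5: 996 (Helix-1), 994 (Helix-2), 993 (Rook-1), 988 (Rook-2), 985 (Brio-1)
Highest rejected unit-bid = $983.
Allocation: Brio 1, Helix 2, Rook 2. Every unit priced at $983.
Revenue = 5 × 983 = $4,915.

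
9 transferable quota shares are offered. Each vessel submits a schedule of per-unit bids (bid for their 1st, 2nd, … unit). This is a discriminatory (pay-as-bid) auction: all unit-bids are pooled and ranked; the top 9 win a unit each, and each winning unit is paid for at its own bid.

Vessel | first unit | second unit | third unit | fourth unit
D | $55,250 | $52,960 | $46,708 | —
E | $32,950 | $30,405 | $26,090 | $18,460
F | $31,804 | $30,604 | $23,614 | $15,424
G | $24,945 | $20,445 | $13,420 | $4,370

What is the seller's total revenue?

Total revenue: $331,716

Pooled unit-bids ranked (top 9): 55,250 (D-1), 52,960 (D-2), 46,708 (D-3), 32,950 (E-1), 31,804 (F-1), 30,604 (F-2), 30,405 (E-2), 26,090 (E-3), 24,945 (G-1)
Next rejected bid: $23,614 (not a price — pay-as-bid).
Each winning unit pays its own bid.
Revenue = 55,250 + 52,960 + 46,708 + 32,950 + 31,804 + 30,604 + 30,405 + 26,090 + 24,945 = $331,716.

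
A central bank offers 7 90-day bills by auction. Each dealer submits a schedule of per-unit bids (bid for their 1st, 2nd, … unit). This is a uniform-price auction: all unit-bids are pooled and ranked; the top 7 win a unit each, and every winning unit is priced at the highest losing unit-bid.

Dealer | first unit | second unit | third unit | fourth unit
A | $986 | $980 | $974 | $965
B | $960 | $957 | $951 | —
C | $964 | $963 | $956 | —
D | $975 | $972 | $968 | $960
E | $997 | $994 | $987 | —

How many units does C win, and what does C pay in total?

All unit-bids, highest first — top 7: 997 (E-1), 994 (E-2), 987 (E-3), 986 (A-1), 980 (A-2), 975 (D-1), 974 (A-3)
The (k+1)-th unit-bid is $972.
C wins 0 unit(s) at $972 each.

C: 0 units, pays $0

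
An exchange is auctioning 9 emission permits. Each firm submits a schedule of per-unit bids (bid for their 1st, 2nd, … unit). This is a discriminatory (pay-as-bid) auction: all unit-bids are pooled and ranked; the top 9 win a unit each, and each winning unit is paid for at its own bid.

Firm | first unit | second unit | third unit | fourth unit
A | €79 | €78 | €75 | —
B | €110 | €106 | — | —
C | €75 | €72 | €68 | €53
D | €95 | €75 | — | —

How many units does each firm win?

A 3, B 2, C 2, D 2

Pooled unit-bids ranked (top 9): 110 (B-1), 106 (B-2), 95 (D-1), 79 (A-1), 78 (A-2), 75 (A-3), 75 (C-1), 75 (D-2), 72 (C-2)
Next rejected bid: €68 (not a price — pay-as-bid).
Allocation: A 3, B 2, C 2, D 2.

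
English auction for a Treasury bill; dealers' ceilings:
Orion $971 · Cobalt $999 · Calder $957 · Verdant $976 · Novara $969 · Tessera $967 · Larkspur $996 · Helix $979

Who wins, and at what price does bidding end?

Cobalt wins at $996

Limits in order: 999 (Cobalt) > 996 (Larkspur) > 979 (Helix) > 976 (Verdant) > 971 (Orion) > 969 (Novara) > …
Bidding ends when Larkspur exits at $996; Cobalt takes it.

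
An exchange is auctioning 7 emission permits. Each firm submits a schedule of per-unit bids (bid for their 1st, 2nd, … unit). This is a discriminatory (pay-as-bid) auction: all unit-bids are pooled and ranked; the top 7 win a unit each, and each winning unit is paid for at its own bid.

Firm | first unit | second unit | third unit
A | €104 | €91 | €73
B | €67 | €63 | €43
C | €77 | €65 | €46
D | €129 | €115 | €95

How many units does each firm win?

All unit-bids, highest first — top 7: 129 (D-1), 115 (D-2), 104 (A-1), 95 (D-3), 91 (A-2), 77 (C-1), 73 (A-3)
Next rejected bid: €67 (not a price — pay-as-bid).
Allocation: A 3, C 1, D 3.

A 3, C 1, D 3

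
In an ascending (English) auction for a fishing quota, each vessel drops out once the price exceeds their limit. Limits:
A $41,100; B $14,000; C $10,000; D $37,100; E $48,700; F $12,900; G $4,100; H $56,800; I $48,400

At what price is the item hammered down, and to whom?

Limits ranked: 56,800 (H) > 48,700 (E) > 48,400 (I) > 41,100 (A) > 37,100 (D) > 14,000 (B) > …
Bidding ends when E exits at $48,700; H takes it.

H wins at $48,700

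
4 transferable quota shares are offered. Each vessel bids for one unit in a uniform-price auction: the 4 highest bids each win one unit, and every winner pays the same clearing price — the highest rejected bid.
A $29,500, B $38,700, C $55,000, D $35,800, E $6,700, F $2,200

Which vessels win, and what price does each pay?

C, B, D, A; each pays $6,700

Ordering the bids: 55,000 (C), 38,700 (B), 35,800 (D), 29,500 (A), 6,700 (E), 2,200 (F)
Top 4: C, B, D, A.
First losing bid is E's $6,700, which sets the uniform price.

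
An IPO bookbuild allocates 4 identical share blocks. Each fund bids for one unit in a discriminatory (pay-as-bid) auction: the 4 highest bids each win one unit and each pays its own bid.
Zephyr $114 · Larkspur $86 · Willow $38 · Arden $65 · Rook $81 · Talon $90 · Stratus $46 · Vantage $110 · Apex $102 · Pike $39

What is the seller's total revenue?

Sorting: 114 (Zephyr), 110 (Vantage), 102 (Apex), 90 (Talon), 86 (Larkspur), 81 (Rook), …
The 4 highest are Zephyr, Vantage, Apex, Talon.
Total revenue = 114 + 110 + 102 + 90 = $416.

Total revenue: $416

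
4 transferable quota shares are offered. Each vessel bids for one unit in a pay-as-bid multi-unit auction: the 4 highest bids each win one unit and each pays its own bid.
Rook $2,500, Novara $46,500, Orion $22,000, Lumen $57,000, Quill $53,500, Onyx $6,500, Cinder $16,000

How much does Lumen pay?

Lumen pays $57,000

Ordering the bids: 57,000 (Lumen), 53,500 (Quill), 46,500 (Novara), 22,000 (Orion), 16,000 (Cinder), 6,500 (Onyx), …
The 4 highest are Lumen, Quill, Novara, Orion.
Lumen wins → own bid $57,000.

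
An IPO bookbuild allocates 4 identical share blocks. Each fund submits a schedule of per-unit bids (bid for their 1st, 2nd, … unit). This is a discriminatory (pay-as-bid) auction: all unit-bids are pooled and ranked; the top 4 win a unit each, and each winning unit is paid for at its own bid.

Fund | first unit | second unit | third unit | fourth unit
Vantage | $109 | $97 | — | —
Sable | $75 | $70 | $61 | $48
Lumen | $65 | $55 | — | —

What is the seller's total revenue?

Total revenue: $351

All unit-bids, highest first — top 4: 109 (Vantage-1), 97 (Vantage-2), 75 (Sable-1), 70 (Sable-2)
Next rejected bid: $65 (not a price — pay-as-bid).
Each winning unit pays its own bid.
Revenue = 109 + 97 + 75 + 70 = $351.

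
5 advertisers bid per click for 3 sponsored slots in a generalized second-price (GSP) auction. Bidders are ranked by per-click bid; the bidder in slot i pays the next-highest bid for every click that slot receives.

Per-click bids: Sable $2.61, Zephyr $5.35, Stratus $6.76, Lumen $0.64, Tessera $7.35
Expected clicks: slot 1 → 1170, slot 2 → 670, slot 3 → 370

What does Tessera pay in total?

Tessera pays $7909.20

Ranked by bid: $7.35 (Tessera) > $6.76 (Stratus) > $5.35 (Zephyr) > $2.61 (Sable) > …
Tessera holds slot 1 → pays next bid $6.76 × 1170 clicks = $7909.20.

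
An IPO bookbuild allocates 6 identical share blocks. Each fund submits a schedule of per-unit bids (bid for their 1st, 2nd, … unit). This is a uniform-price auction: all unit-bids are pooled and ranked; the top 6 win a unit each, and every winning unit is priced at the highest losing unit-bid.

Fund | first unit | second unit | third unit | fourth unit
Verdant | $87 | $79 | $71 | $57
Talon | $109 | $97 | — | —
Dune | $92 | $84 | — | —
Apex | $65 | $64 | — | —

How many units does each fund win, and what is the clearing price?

Dune 2, Talon 2, Verdant 2; clearing price $71

All unit-bids, highest first — top 6: 109 (Talon-1), 97 (Talon-2), 92 (Dune-1), 87 (Verdant-1), 84 (Dune-2), 79 (Verdant-2)
Highest rejected unit-bid = $71.
Allocation: Dune 2, Talon 2, Verdant 2.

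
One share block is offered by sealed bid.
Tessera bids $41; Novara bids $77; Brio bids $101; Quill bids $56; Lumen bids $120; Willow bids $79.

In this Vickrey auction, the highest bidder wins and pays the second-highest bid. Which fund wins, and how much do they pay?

Rule: the highest bidder wins and pays the second-highest bid.
Sorting bids: 120 (Lumen) > 101 (Brio) > 79 (Willow) > 77 (Novara) > 56 (Quill) > 41 (Tessera)
Lumen wins with the highest bid; price is set by the runner-up at $101.

Lumen pays $101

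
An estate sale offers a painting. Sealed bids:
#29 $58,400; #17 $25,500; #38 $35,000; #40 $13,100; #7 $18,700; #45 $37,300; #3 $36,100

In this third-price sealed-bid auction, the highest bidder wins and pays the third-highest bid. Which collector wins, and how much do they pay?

#29 pays $36,100

Sorting bids: 58,400 (#29) > 37,300 (#45) > 36,100 (#3) > 35,000 (#38) > 25,500 (#17) > 18,700 (#7) > …
#29 wins; payment is bid #3 in the ranking = $36,100.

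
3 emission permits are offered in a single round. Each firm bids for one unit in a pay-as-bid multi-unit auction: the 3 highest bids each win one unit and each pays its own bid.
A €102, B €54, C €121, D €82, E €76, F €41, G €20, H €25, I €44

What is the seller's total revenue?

Ordering the bids: 121 (C), 102 (A), 82 (D), 76 (E), 54 (B), …
Top 3: C, A, D.
Total revenue = 121 + 102 + 82 = €305.

Total revenue: €305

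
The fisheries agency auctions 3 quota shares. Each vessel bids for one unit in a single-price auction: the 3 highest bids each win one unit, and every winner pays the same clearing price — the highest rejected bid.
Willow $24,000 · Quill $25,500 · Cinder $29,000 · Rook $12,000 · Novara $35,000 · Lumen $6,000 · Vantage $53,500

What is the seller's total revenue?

Total revenue: $76,500

Bids ranked high→low: 53,500 (Vantage), 35,000 (Novara), 29,000 (Cinder), 25,500 (Quill), 24,000 (Willow), …
Winners (3 units): Vantage, Novara, Cinder.
Highest unsuccessful bid: $25,500 → clearing price.
Total revenue = 3 × $25,500 = $76,500.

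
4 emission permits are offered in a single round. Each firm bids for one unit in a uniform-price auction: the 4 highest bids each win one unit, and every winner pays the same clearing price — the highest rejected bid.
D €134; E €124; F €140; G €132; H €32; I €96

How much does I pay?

I pays €0

Ordering the bids: 140 (F), 134 (D), 132 (G), 124 (E), 96 (I), 32 (H)
The 4 highest are F, D, G, E.
Highest unsuccessful bid: €96 → clearing price.
I does not win → pays €0.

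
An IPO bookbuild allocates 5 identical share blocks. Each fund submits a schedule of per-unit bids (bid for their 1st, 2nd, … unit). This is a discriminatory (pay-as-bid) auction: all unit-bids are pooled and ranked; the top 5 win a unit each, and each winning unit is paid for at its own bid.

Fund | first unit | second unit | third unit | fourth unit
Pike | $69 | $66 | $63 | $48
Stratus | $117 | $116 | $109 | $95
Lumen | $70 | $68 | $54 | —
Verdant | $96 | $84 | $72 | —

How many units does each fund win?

Pooled unit-bids ranked (top 5): 117 (Stratus-1), 116 (Stratus-2), 109 (Stratus-3), 96 (Verdant-1), 95 (Stratus-4)
Next rejected bid: $84 (not a price — pay-as-bid).
Allocation: Stratus 4, Verdant 1.

Stratus 4, Verdant 1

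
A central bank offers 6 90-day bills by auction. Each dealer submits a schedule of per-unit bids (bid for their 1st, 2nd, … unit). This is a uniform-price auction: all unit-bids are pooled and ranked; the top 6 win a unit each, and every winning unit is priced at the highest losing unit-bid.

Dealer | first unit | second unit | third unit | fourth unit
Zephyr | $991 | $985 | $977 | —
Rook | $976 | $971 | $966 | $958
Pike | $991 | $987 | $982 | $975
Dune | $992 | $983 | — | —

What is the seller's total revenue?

All unit-bids, highest first — top 6: 992 (Dune-1), 991 (Zephyr-1), 991 (Pike-1), 987 (Pike-2), 985 (Zephyr-2), 983 (Dune-2)
Highest rejected unit-bid = $982.
Allocation: Dune 2, Pike 2, Zephyr 2. Every unit priced at $982.
Revenue = 6 × 982 = $5,892.

Total revenue: $5,892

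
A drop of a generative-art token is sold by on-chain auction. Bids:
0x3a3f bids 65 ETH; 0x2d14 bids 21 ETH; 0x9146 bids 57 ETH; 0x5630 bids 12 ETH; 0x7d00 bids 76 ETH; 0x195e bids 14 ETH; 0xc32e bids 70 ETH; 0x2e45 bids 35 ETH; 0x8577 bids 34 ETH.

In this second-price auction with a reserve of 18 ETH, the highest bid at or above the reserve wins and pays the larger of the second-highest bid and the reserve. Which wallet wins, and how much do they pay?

0x7d00 pays 70 ETH

Bids ranked: 76 (0x7d00) > 70 (0xc32e) > 65 (0x3a3f) > 57 (0x9146) > 35 (0x2e45) > 34 (0x8577) > …
0x7d00 has the top bid at or above the reserve (76 ETH).
max(second-highest 70 ETH, reserve 18 ETH) = 70 ETH; the reserve does not bind.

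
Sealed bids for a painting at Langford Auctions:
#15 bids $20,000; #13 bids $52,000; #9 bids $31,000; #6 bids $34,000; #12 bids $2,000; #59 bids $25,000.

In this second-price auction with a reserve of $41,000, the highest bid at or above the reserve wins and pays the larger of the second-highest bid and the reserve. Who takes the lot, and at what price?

#13 pays $41,000

Bids ranked: 52,000 (#13) > 34,000 (#6) > 31,000 (#9) > 25,000 (#59) > 20,000 (#15) > 2,000 (#12)
Highest eligible bid: #13 at $52,000.
Second-highest bid $34,000 is below the reserve $41,000, so the reserve binds → payment $41,000.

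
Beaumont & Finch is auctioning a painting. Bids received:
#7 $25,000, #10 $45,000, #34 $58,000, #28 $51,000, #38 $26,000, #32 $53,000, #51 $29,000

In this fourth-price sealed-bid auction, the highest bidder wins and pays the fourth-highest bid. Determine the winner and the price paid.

#34 pays $45,000

Rule: the highest bidder wins and pays the fourth-highest bid.
Bids in order: 58,000 (#34) > 53,000 (#32) > 51,000 (#28) > 45,000 (#10) > 29,000 (#51) > 26,000 (#38) > …
#34 is highest; pays the fourth-highest bid, $45,000.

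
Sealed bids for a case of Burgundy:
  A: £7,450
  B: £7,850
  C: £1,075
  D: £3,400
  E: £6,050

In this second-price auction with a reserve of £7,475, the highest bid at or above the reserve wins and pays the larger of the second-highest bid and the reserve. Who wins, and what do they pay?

B pays £7,475

Rule: the highest bid at or above the reserve wins and pays the larger of the second-highest bid and the reserve.
Sorting bids: 7,850 (B) > 7,450 (A) > 6,050 (E) > 3,400 (D) > 1,075 (C)
Highest eligible bid: B at £7,850.
max(second-highest £7,450, reserve £7,475) = £7,475.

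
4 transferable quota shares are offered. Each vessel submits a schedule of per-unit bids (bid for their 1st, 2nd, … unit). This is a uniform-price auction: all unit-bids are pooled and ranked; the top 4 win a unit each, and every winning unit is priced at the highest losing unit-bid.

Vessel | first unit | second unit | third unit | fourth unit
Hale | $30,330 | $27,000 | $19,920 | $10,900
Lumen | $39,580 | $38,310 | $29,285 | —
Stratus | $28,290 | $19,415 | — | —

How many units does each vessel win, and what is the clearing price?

Merging the schedules and taking the best 4: 39,580 (Lumen-1), 38,310 (Lumen-2), 30,330 (Hale-1), 29,285 (Lumen-3)
The (k+1)-th unit-bid is $28,290.
Allocation: Hale 1, Lumen 3.

Hale 1, Lumen 3; clearing price $28,290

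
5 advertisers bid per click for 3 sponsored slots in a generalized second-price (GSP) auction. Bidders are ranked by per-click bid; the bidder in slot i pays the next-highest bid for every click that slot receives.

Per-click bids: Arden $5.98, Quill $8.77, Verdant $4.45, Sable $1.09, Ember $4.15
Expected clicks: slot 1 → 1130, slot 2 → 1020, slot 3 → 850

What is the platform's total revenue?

Per-click bids in order: $8.77 (Quill) > $5.98 (Arden) > $4.45 (Verdant) > $4.15 (Ember) > …
Slot 1: Quill pays $5.98 × 1130 = $6757.40
Slot 2: Arden pays $4.45 × 1020 = $4539.00
Slot 3: Verdant pays $4.15 × 850 = $3527.50
Total = $14823.90

Total revenue: $14823.90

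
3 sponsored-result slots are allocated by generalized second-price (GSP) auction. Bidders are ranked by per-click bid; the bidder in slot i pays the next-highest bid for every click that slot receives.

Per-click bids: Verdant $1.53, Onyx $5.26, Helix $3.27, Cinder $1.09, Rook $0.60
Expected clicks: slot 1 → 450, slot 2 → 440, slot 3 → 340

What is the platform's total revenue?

Sorting advertisers: $5.26 (Onyx) > $3.27 (Helix) > $1.53 (Verdant) > $1.09 (Cinder) > …
Slot 1: Onyx pays $3.27 × 450 = $1471.50
Slot 2: Helix pays $1.53 × 440 = $673.20
Slot 3: Verdant pays $1.09 × 340 = $370.60
Total = $2515.30

Total revenue: $2515.30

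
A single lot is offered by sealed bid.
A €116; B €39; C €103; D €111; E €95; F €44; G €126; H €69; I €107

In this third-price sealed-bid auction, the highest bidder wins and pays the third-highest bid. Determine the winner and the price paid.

Sorting bids: 126 (G) > 116 (A) > 111 (D) > 107 (I) > 103 (C) > 95 (E) > …
G is highest; pays the third-highest bid, €111.

G pays €111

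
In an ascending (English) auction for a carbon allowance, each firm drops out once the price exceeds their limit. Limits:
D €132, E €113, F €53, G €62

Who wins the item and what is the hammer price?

Sorting limits: 132 (D) > 113 (E) > 62 (G) > 53 (F)
E is the last rival to drop out, at €113; D remains and wins at that price.

D wins at €113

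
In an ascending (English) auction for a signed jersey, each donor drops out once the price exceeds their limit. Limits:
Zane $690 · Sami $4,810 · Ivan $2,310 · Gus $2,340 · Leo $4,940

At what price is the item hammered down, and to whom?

Limits in order: 4,940 (Leo) > 4,810 (Sami) > 2,340 (Gus) > 2,310 (Ivan) > 690 (Zane)
Sami is the last rival to drop out, at $4,810; Leo remains and wins at that price.

Leo wins at $4,810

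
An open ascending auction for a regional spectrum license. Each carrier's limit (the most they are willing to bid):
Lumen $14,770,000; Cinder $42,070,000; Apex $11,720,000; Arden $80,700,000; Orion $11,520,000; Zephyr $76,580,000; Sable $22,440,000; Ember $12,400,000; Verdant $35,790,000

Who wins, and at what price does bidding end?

Arden wins at $76,580,000

Limits in order: 80,700,000 (Arden) > 76,580,000 (Zephyr) > 42,070,000 (Cinder) > 35,790,000 (Verdant) > 22,440,000 (Sable) > 14,770,000 (Lumen) > …
Bidding ends when Zephyr exits at $76,580,000; Arden takes it.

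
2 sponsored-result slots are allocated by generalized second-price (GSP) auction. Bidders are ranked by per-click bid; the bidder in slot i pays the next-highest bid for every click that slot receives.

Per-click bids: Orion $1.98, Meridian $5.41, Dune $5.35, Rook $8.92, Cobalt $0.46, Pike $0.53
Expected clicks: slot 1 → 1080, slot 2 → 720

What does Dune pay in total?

Dune pays $0.00

Per-click bids in order: $8.92 (Rook) > $5.41 (Meridian) > $5.35 (Dune) > …
Dune ranks below slot 2 → no slot, pays nothing.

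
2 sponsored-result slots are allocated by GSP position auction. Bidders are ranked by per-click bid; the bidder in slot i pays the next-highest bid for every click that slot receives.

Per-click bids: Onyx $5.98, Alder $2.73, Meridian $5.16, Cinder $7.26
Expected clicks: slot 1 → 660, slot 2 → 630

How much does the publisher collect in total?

Total revenue: $7197.60

Per-click bids in order: $7.26 (Cinder) > $5.98 (Onyx) > $5.16 (Meridian) > …
Slot 1: Cinder pays $5.98 × 660 = $3946.80
Slot 2: Onyx pays $5.16 × 630 = $3250.80
Total = $7197.60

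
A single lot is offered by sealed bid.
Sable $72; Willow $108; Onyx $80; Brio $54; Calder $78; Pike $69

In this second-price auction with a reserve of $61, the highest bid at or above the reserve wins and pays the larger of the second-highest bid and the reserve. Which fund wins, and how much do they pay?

Willow pays $80

Second-price auction with a reserve of $61: the highest bid at or above the reserve wins and pays the larger of the second-highest bid and the reserve.
Bids in order: 108 (Willow) > 80 (Onyx) > 78 (Calder) > 72 (Sable) > 69 (Pike) > 54 (Brio)
Highest eligible bid: Willow at $108.
max(second-highest $80, reserve $61) = $80; the reserve does not bind.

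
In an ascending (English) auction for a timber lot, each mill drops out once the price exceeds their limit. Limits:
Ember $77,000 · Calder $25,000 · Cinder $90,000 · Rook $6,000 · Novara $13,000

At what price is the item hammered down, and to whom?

Cinder wins at $77,000

Limits ranked: 90,000 (Cinder) > 77,000 (Ember) > 25,000 (Calder) > 13,000 (Novara) > 6,000 (Rook)
Bidding ends when Ember exits at $77,000; Cinder takes it.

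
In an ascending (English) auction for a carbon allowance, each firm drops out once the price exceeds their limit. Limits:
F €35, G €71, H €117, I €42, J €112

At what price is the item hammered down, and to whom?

Rule: the price rises until one bidder remains; the winner pays the price at which the last rival dropped out.
Limits ranked: 117 (H) > 112 (J) > 71 (G) > 42 (I) > 35 (F)
J is the last rival to drop out, at €112; H remains and wins at that price.

H wins at €112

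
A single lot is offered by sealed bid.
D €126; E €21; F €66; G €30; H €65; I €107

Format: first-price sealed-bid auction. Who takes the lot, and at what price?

D pays €126

Rule: the highest bidder wins and pays their own bid.
Bids ranked: 126 (D) > 107 (I) > 66 (F) > 65 (H) > 30 (G) > 21 (E)
D is highest → pays own bid, €126.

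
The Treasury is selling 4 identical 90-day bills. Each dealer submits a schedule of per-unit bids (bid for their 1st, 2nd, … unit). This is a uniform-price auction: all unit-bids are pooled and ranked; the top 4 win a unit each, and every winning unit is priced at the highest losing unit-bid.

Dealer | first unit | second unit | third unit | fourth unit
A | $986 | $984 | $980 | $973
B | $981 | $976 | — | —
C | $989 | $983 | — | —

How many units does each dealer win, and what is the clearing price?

All unit-bids, highest first — top 4: 989 (C-1), 986 (A-1), 984 (A-2), 983 (C-2)
First bid not allocated: $981.
Allocation: A 2, C 2.

A 2, C 2; clearing price $981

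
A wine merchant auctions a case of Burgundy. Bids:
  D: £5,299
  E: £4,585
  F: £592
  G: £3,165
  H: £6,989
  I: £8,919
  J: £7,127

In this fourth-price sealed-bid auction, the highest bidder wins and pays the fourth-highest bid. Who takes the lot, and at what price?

I pays £5,299

Bids in order: 8,919 (I) > 7,127 (J) > 6,989 (H) > 5,299 (D) > 4,585 (E) > 3,165 (G) > …
I is highest; pays the fourth-highest bid, £5,299.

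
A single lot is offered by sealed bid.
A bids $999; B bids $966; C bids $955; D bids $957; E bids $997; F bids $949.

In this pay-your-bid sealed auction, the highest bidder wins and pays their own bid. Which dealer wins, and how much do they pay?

A pays $999

Bids ranked: 999 (A) > 997 (E) > 966 (B) > 957 (D) > 955 (C) > 949 (F)
A has the highest bid and pays exactly that: $999.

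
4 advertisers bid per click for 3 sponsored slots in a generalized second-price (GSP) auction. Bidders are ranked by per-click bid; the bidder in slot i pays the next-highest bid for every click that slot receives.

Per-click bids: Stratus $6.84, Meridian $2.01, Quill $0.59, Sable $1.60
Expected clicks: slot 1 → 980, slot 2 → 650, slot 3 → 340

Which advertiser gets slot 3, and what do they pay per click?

Sable; $0.59 per click

Ranked by bid: $6.84 (Stratus) > $2.01 (Meridian) > $1.60 (Sable) > $0.59 (Quill)
Slot 3 goes to the third-ranked bidder, Sable, who pays the next bid down: $0.59/click.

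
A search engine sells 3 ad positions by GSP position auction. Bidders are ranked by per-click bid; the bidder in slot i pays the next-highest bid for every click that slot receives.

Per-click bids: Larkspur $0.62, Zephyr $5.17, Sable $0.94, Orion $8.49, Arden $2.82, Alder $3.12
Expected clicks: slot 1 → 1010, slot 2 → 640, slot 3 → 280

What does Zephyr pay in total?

Per-click bids in order: $8.49 (Orion) > $5.17 (Zephyr) > $3.12 (Alder) > $2.82 (Arden) > …
Zephyr holds slot 2 → pays next bid $3.12 × 640 clicks = $1996.80.

Zephyr pays $1996.80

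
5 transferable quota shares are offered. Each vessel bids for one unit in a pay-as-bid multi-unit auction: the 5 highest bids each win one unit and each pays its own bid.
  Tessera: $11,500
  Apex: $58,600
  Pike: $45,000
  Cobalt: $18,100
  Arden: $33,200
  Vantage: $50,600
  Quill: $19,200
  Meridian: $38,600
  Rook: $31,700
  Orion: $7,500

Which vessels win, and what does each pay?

Apex $58,600, Vantage $50,600, Pike $45,000, Meridian $38,600, Arden $33,200

Bids ranked high→low: 58,600 (Apex), 50,600 (Vantage), 45,000 (Pike), 38,600 (Meridian), 33,200 (Arden), 31,700 (Rook), 19,200 (Quill), …
Top 5: Apex, Vantage, Pike, Meridian, Arden.
Each winner pays its own bid: Apex $58,600, Vantage $50,600, Pike $45,000, Meridian $38,600, Arden $33,200.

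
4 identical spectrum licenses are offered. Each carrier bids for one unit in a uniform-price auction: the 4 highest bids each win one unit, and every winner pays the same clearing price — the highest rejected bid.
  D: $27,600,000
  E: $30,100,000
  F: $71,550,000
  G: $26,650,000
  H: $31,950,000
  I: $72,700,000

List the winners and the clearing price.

I, F, H, E; each pays $27,600,000

Ordering the bids: 72,700,000 (I), 71,550,000 (F), 31,950,000 (H), 30,100,000 (E), 27,600,000 (D), 26,650,000 (G)
Winners (4 units): I, F, H, E.
Highest unsuccessful bid: $27,600,000 → clearing price.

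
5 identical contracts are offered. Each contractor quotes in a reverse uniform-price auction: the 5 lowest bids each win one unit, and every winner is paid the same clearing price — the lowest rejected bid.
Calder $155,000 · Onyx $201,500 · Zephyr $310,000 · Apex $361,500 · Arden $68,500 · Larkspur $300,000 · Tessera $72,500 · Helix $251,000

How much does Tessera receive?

Tessera is paid $300,000

Bids ranked low→high: 68,500 (Arden), 72,500 (Tessera), 155,000 (Calder), 201,500 (Onyx), 251,000 (Helix), 300,000 (Larkspur), 310,000 (Zephyr), …
The 5 lowest are Arden, Tessera, Calder, Onyx, Helix.
Clearing price = lowest rejected bid = $300,000.
Tessera wins → is paid $300,000.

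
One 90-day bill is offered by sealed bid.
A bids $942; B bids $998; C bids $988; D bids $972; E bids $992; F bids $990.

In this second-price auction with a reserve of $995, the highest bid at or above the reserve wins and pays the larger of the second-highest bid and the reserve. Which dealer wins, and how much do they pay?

B pays $995

Rule: the highest bid at or above the reserve wins and pays the larger of the second-highest bid and the reserve.
Bids ranked: 998 (B) > 992 (E) > 990 (F) > 988 (C) > 972 (D) > 942 (A)
B has the top bid at or above the reserve ($998).
Second-highest bid $992 is below the reserve $995, so the reserve binds → payment $995.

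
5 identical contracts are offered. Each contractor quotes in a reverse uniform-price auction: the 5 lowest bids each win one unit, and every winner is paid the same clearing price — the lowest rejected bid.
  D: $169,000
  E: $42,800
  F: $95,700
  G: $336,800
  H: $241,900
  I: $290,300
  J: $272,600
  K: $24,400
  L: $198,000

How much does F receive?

F is paid $241,900

Ordering the bids: 24,400 (K), 42,800 (E), 95,700 (F), 169,000 (D), 198,000 (L), 241,900 (H), 272,600 (J), …
The 5 lowest are K, E, F, D, L.
Clearing price = lowest rejected bid = $241,900.
F wins → is paid $241,900.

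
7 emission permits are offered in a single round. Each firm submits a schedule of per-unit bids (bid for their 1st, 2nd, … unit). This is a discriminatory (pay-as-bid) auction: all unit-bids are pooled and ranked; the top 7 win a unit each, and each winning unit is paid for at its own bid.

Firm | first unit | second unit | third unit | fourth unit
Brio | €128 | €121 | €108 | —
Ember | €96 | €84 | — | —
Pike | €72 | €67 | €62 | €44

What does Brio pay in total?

Brio pays €357

Pooled unit-bids ranked (top 7): 128 (Brio-1), 121 (Brio-2), 108 (Brio-3), 96 (Ember-1), 84 (Ember-2), 72 (Pike-1), 67 (Pike-2)
Next rejected bid: €62 (not a price — pay-as-bid).
Brio's winning unit-bids: 128 + 121 + 108 = €357.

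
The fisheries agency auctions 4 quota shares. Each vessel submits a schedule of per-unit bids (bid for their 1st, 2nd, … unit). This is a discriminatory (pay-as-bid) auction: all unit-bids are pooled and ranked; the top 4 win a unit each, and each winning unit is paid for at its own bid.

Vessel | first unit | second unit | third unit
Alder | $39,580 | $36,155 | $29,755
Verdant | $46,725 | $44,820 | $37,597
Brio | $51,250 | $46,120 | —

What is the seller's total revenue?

Merging the schedules and taking the best 4: 51,250 (Brio-1), 46,725 (Verdant-1), 46,120 (Brio-2), 44,820 (Verdant-2)
Next rejected bid: $39,580 (not a price — pay-as-bid).
Each winning unit pays its own bid.
Revenue = 51,250 + 46,725 + 46,120 + 44,820 = $188,915.

Total revenue: $188,915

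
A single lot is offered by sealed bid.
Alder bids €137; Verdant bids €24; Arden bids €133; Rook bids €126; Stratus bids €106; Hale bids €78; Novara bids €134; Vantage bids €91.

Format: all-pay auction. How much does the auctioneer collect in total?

All-pay auction: the highest bidder wins the item, but every bidder pays their own bid.
Bids in order: 137 (Alder) > 134 (Novara) > 133 (Arden) > 126 (Rook) > 106 (Stratus) > 91 (Vantage) > …
Every bidder forfeits their bid regardless of winning.
Revenue = 137 + 24 + 133 + 126 + 106 + 78 + 134 + 91 = €829.

Total revenue: €829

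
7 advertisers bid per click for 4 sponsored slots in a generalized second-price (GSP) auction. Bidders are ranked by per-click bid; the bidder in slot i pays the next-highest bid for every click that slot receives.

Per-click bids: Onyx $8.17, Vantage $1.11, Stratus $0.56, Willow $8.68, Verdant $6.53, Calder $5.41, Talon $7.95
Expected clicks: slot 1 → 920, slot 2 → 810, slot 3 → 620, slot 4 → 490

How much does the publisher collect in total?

Total revenue: $20655.40

Sorting advertisers: $8.68 (Willow) > $8.17 (Onyx) > $7.95 (Talon) > $6.53 (Verdant) > $5.41 (Calder) > …
Slot 1: Willow pays $8.17 × 920 = $7516.40
Slot 2: Onyx pays $7.95 × 810 = $6439.50
Slot 3: Talon pays $6.53 × 620 = $4048.60
Slot 4: Verdant pays $5.41 × 490 = $2650.90
Total = $20655.40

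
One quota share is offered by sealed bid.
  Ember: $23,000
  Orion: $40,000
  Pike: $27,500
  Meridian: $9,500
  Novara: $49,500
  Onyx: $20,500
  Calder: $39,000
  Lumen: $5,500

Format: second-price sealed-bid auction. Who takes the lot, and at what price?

Bids ranked: 49,500 (Novara) > 40,000 (Orion) > 39,000 (Calder) > 27,500 (Pike) > 23,000 (Ember) > 20,500 (Onyx) > …
Second-price: Novara pays Orion's bid of $40,000.

Novara pays $40,000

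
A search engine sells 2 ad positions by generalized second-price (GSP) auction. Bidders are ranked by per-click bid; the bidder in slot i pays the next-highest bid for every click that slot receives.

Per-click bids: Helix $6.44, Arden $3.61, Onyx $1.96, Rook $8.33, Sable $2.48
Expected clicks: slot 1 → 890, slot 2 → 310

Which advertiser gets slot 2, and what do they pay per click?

Sorting advertisers: $8.33 (Rook) > $6.44 (Helix) > $3.61 (Arden) > …
Slot 2 goes to the second-ranked bidder, Helix, who pays the next bid down: $3.61/click.

Helix; $3.61 per click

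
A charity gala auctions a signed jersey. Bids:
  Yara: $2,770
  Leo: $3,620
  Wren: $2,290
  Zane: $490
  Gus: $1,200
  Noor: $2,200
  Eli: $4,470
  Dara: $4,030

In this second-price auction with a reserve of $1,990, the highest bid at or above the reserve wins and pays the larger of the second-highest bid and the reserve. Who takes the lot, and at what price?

Eli pays $4,030

Rule: the highest bid at or above the reserve wins and pays the larger of the second-highest bid and the reserve.
Bids ranked: 4,470 (Eli) > 4,030 (Dara) > 3,620 (Leo) > 2,770 (Yara) > 2,290 (Wren) > 2,200 (Noor) > …
Eli has the top bid at or above the reserve ($4,470).
Second-highest bid $4,030 exceeds the reserve $1,990 → payment $4,030.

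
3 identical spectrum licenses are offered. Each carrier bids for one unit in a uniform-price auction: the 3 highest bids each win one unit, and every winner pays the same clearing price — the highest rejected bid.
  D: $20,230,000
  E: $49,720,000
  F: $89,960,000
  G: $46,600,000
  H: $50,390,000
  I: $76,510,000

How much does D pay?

Bids ranked high→low: 89,960,000 (F), 76,510,000 (I), 50,390,000 (H), 49,720,000 (E), 46,600,000 (G), …
The 3 highest are F, I, H.
Clearing price = highest rejected bid = $49,720,000.
D does not win → pays $0.

D pays $0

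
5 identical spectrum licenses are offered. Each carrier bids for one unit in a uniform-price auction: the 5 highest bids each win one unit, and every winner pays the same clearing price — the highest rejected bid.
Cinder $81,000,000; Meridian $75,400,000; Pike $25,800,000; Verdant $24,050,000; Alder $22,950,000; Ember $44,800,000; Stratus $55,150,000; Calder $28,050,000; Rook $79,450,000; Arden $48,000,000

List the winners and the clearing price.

Sorting: 81,000,000 (Cinder), 79,450,000 (Rook), 75,400,000 (Meridian), 55,150,000 (Stratus), 48,000,000 (Arden), 44,800,000 (Ember), 28,050,000 (Calder), …
The 5 highest are Cinder, Rook, Meridian, Stratus, Arden.
Highest unsuccessful bid: $44,800,000 → clearing price.

Cinder, Rook, Meridian, Stratus, Arden; each pays $44,800,000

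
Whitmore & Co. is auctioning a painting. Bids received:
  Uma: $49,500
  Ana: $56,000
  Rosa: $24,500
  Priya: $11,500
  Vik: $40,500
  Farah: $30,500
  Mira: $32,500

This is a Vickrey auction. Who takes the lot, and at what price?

Ana pays $49,500

Rule: the highest bidder wins and pays the second-highest bid.
Bids in order: 56,000 (Ana) > 49,500 (Uma) > 40,500 (Vik) > 32,500 (Mira) > 30,500 (Farah) > 24,500 (Rosa) > …
Second-price: Ana pays Uma's bid of $49,500.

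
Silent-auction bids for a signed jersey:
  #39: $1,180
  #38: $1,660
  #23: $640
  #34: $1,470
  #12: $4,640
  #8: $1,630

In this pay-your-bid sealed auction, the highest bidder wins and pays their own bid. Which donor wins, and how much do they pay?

#12 pays $4,640

Bids in order: 4,640 (#12) > 1,660 (#38) > 1,630 (#8) > 1,470 (#34) > 1,180 (#39) > 640 (#23)
#12 is highest → pays own bid, $4,640.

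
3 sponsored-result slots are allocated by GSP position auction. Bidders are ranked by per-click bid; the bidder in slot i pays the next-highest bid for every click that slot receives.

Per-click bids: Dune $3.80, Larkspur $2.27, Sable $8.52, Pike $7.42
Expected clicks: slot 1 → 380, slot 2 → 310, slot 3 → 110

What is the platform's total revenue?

Ranked by bid: $8.52 (Sable) > $7.42 (Pike) > $3.80 (Dune) > $2.27 (Larkspur)
Slot 1: Sable pays $7.42 × 380 = $2819.60
Slot 2: Pike pays $3.80 × 310 = $1178.00
Slot 3: Dune pays $2.27 × 110 = $249.70
Total = $4247.30

Total revenue: $4247.30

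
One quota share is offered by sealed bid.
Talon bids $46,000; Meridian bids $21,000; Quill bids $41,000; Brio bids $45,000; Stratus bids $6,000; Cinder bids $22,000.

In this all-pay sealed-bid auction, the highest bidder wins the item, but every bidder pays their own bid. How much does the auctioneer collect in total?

Sorting bids: 46,000 (Talon) > 45,000 (Brio) > 41,000 (Quill) > 22,000 (Cinder) > 21,000 (Meridian) > 6,000 (Stratus)
Talon wins with the top bid; all bids are sunk regardless.
Every bidder forfeits their bid regardless of winning.
Revenue = 46,000 + 21,000 + 41,000 + 45,000 + 6,000 + 22,000 = $181,000.

Total revenue: $181,000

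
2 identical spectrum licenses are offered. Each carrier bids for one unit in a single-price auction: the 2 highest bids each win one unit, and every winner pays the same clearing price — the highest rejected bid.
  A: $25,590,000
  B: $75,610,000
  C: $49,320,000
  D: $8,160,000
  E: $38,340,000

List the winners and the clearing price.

B, C; each pays $38,340,000

Ordering the bids: 75,610,000 (B), 49,320,000 (C), 38,340,000 (E), 25,590,000 (A), …
Winners (2 units): B, C.
First losing bid is E's $38,340,000, which sets the uniform price.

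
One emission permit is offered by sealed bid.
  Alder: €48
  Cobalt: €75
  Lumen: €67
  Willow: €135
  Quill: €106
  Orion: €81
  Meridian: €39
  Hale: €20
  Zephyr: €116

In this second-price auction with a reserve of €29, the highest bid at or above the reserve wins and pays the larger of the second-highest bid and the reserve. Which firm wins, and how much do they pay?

Willow pays €116

Bids in order: 135 (Willow) > 116 (Zephyr) > 106 (Quill) > 81 (Orion) > 75 (Cobalt) > 67 (Lumen) > …
Willow has the top bid at or above the reserve (€135).
Second-highest bid €116 exceeds the reserve €29 → payment €116.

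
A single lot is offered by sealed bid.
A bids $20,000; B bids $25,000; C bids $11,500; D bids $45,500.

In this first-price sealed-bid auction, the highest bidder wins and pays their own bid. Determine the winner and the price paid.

D pays $45,500

First-price sealed-bid auction: the highest bidder wins and pays their own bid.
Bids ranked: 45,500 (D) > 25,000 (B) > 20,000 (A) > 11,500 (C)
First-price: D pays what they bid, $45,500.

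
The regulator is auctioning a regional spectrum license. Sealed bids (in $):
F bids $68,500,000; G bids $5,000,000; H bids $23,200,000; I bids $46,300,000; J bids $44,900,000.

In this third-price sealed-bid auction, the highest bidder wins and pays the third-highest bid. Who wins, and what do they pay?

Third-price sealed-bid auction: the highest bidder wins and pays the third-highest bid.
Bids in order: 68,500,000 (F) > 46,300,000 (I) > 44,900,000 (J) > 23,200,000 (H) > 5,000,000 (G)
F is highest; pays the third-highest bid, $44,900,000.

F pays $44,900,000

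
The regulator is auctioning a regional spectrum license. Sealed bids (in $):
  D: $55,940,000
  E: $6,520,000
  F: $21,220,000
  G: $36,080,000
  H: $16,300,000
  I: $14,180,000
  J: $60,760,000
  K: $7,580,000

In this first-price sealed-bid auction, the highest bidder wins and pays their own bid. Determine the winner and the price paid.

J pays $60,760,000

First-price sealed-bid auction: the highest bidder wins and pays their own bid.
Bids ranked: 60,760,000 (J) > 55,940,000 (D) > 36,080,000 (G) > 21,220,000 (F) > 16,300,000 (H) > 14,180,000 (I) > …
J has the highest bid and pays exactly that: $60,760,000.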